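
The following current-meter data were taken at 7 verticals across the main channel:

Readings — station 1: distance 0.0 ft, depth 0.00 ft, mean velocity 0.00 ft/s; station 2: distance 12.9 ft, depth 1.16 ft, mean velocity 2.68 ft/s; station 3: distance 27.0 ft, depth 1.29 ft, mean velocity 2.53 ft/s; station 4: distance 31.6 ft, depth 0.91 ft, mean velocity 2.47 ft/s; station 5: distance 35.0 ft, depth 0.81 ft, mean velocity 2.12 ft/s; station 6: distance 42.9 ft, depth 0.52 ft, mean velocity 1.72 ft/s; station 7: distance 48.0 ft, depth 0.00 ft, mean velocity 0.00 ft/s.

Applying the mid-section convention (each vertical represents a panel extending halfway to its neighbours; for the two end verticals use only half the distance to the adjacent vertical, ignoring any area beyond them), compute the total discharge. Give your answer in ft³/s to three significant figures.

w_2 = (27.0 − 0.0)/2 = 13.5 ft; q_2 = 2.68 × 1.16 × 13.5 = 41.97 ft³/s
w_3 = (31.6 − 12.9)/2 = 9.35 ft; q_3 = 2.53 × 1.29 × 9.35 = 30.52 ft³/s
w_4 = (35.0 − 27.0)/2 = 4 ft; q_4 = 2.47 × 0.91 × 4 = 8.991 ft³/s
w_5 = (42.9 − 31.6)/2 = 5.65 ft; q_5 = 2.12 × 0.81 × 5.65 = 9.702 ft³/s
w_6 = (48.0 − 35.0)/2 = 6.5 ft; q_6 = 1.72 × 0.52 × 6.5 = 5.814 ft³/s
Stations 1, 7 contribute zero (depth or velocity is 0).
Q = Σ qᵢ = 96.99 ft³/s

97.0 ft³/s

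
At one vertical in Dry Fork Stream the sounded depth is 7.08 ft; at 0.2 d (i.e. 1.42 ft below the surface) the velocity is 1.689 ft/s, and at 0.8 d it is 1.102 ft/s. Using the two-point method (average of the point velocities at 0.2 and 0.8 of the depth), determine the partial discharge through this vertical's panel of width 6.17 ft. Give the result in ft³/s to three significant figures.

v̄ = (1.689 + 1.102) / 2 = 1.396 ft/s
q = v̄ × d × w = 1.396 × 7.08 × 6.17 = 60.96 ft³/s

61.0 ft³/s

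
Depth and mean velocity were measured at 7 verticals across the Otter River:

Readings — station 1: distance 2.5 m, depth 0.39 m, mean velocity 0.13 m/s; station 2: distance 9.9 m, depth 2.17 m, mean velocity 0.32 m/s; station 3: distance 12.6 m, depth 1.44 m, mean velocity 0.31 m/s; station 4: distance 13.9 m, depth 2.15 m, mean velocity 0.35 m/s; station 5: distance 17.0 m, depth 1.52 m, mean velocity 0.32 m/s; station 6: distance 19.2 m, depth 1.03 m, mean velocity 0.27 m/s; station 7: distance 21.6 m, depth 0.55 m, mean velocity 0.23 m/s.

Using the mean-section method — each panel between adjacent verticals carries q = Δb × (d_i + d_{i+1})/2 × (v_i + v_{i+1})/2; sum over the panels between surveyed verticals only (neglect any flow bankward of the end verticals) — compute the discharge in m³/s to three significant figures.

7.64 m³/s

Panel 1-2: Δb = 7.4 m, d̄ = (0.39+2.17)/2 = 1.28, v̄ = (0.13+0.32)/2 = 0.225 → q = 7.4×1.28×0.225 = 2.131 m³/s
Panel 2-3: Δb = 2.7 m, d̄ = (2.17+1.44)/2 = 1.805, v̄ = (0.32+0.31)/2 = 0.315 → q = 2.7×1.805×0.315 = 1.535 m³/s
Panel 3-4: Δb = 1.3 m, d̄ = (1.44+2.15)/2 = 1.795, v̄ = (0.31+0.35)/2 = 0.33 → q = 1.3×1.795×0.33 = 0.7701 m³/s
Panel 4-5: Δb = 3.1 m, d̄ = (2.15+1.52)/2 = 1.835, v̄ = (0.35+0.32)/2 = 0.335 → q = 3.1×1.835×0.335 = 1.906 m³/s
Panel 5-6: Δb = 2.2 m, d̄ = (1.52+1.03)/2 = 1.275, v̄ = (0.32+0.27)/2 = 0.295 → q = 2.2×1.275×0.295 = 0.8275 m³/s
Panel 6-7: Δb = 2.4 m, d̄ = (1.03+0.55)/2 = 0.79, v̄ = (0.27+0.23)/2 = 0.25 → q = 2.4×0.79×0.25 = 0.4740 m³/s
Q = Σ q = 7.644 m³/s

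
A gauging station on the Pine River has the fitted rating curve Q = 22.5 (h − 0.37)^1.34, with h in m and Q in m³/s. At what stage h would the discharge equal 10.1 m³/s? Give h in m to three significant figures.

0.920 m

h − h₀ = (Q/C)^(1/b) = (10.1/22.5)^(1/1.34) = 0.5500 m
h = 0.37 + 0.5500 = 0.9200 m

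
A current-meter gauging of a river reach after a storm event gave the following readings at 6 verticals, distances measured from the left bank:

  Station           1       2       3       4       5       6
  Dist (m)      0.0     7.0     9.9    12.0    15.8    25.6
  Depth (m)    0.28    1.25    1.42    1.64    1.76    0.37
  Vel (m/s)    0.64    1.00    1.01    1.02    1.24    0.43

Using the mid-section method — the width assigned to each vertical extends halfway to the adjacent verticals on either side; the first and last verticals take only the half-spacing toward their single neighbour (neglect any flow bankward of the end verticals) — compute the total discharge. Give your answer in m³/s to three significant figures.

w_1 = (7.0 − 0.0)/2 = 3.5 m; q_1 = 0.64 × 0.28 × 3.5 = 0.6272 m³/s
w_2 = (9.9 − 0.0)/2 = 4.95 m; q_2 = 1.00 × 1.25 × 4.95 = 6.188 m³/s
w_3 = (12.0 − 7.0)/2 = 2.5 m; q_3 = 1.01 × 1.42 × 2.5 = 3.586 m³/s
w_4 = (15.8 − 9.9)/2 = 2.95 m; q_4 = 1.02 × 1.64 × 2.95 = 4.935 m³/s
w_5 = (25.6 − 12.0)/2 = 6.8 m; q_5 = 1.24 × 1.76 × 6.8 = 14.84 m³/s
w_6 = (25.6 − 15.8)/2 = 4.9 m; q_6 = 0.43 × 0.37 × 4.9 = 0.7796 m³/s
Q = Σ qᵢ = 30.95 m³/s

31.0 m³/s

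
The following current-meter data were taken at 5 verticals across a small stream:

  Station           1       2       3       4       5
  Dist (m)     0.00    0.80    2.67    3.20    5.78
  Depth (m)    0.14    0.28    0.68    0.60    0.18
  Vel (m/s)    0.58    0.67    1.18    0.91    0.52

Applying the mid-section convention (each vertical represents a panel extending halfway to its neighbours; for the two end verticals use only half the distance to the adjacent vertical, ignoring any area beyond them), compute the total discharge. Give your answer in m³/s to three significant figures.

w_1 = (0.80 − 0.00)/2 = 0.4 m; q_1 = 0.58 × 0.14 × 0.4 = 0.03248 m³/s
w_2 = (2.67 − 0.00)/2 = 1.335 m; q_2 = 0.67 × 0.28 × 1.335 = 0.2504 m³/s
w_3 = (3.20 − 0.80)/2 = 1.2 m; q_3 = 1.18 × 0.68 × 1.2 = 0.9629 m³/s
w_4 = (5.78 − 2.67)/2 = 1.555 m; q_4 = 0.91 × 0.60 × 1.555 = 0.8490 m³/s
w_5 = (5.78 − 3.20)/2 = 1.29 m; q_5 = 0.52 × 0.18 × 1.29 = 0.1207 m³/s
Q = Σ qᵢ = 2.216 m³/s

2.22 m³/s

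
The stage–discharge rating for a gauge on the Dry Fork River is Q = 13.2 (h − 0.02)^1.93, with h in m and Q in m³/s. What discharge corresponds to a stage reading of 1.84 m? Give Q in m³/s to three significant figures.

41.9 m³/s

Q = 13.2 × (1.84 − 0.02)^1.93 = 13.2 × 1.82^1.93 = 41.93 m³/s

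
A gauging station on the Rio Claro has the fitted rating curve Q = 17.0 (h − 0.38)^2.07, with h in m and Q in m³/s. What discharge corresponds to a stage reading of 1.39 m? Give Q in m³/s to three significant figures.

Q = 17.0 × (1.39 − 0.38)^2.07 = 17.0 × 1.01^2.07 = 17.35 m³/s

17.4 m³/s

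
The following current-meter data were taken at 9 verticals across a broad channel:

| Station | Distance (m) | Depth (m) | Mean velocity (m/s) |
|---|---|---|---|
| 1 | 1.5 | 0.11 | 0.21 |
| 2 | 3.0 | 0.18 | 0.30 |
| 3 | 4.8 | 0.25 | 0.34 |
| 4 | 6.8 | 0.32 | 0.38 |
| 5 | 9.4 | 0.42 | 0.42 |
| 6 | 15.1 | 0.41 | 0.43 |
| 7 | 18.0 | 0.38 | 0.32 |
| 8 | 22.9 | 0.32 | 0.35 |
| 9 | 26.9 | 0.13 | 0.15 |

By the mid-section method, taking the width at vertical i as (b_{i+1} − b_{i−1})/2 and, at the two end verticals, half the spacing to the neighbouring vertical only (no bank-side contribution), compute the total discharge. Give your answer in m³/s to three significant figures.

3.05 m³/s

w_1 = (3.0 − 1.5)/2 = 0.75 m; q_1 = 0.21 × 0.11 × 0.75 = 0.01733 m³/s
w_2 = (4.8 − 1.5)/2 = 1.65 m; q_2 = 0.30 × 0.18 × 1.65 = 0.08910 m³/s
w_3 = (6.8 − 3.0)/2 = 1.9 m; q_3 = 0.34 × 0.25 × 1.9 = 0.1615 m³/s
w_4 = (9.4 − 4.8)/2 = 2.3 m; q_4 = 0.38 × 0.32 × 2.3 = 0.2797 m³/s
w_5 = (15.1 − 6.8)/2 = 4.15 m; q_5 = 0.42 × 0.42 × 4.15 = 0.7321 m³/s
w_6 = (18.0 − 9.4)/2 = 4.3 m; q_6 = 0.43 × 0.41 × 4.3 = 0.7581 m³/s
w_7 = (22.9 − 15.1)/2 = 3.9 m; q_7 = 0.32 × 0.38 × 3.9 = 0.4742 m³/s
w_8 = (26.9 − 18.0)/2 = 4.45 m; q_8 = 0.35 × 0.32 × 4.45 = 0.4984 m³/s
w_9 = (26.9 − 22.9)/2 = 2 m; q_9 = 0.15 × 0.13 × 2 = 0.03900 m³/s
Q = Σ qᵢ = 3.049 m³/s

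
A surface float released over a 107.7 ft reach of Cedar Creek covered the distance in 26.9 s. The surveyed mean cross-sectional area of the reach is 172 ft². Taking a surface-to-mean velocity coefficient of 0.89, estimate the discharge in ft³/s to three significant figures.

v_surface = L / t̄ = 107.7 / 26.9 = 4.004 ft/s
v_mean = 0.89 × 4.004 = 3.563 ft/s
Q = A × v_mean = 172 × 3.563 = 612.9 ft³/s

613 ft³/s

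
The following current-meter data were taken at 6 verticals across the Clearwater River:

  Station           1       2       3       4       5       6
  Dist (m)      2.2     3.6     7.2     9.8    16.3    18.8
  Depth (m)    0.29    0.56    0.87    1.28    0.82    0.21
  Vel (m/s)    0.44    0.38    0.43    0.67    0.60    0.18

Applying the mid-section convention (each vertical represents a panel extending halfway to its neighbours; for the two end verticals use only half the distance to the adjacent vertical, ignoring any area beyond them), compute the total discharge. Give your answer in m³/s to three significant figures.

w_1 = (3.6 − 2.2)/2 = 0.7 m; q_1 = 0.44 × 0.29 × 0.7 = 0.08932 m³/s
w_2 = (7.2 − 2.2)/2 = 2.5 m; q_2 = 0.38 × 0.56 × 2.5 = 0.5320 m³/s
w_3 = (9.8 − 3.6)/2 = 3.1 m; q_3 = 0.43 × 0.87 × 3.1 = 1.160 m³/s
w_4 = (16.3 − 7.2)/2 = 4.55 m; q_4 = 0.67 × 1.28 × 4.55 = 3.902 m³/s
w_5 = (18.8 − 9.8)/2 = 4.5 m; q_5 = 0.60 × 0.82 × 4.5 = 2.214 m³/s
w_6 = (18.8 − 16.3)/2 = 1.25 m; q_6 = 0.18 × 0.21 × 1.25 = 0.04725 m³/s
Q = Σ qᵢ = 7.944 m³/s

7.94 m³/s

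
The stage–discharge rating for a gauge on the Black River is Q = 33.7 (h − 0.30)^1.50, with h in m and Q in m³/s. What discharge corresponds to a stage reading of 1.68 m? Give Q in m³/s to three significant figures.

54.6 m³/s

Q = 33.7 × (1.68 − 0.30)^1.50 = 33.7 × 1.38^1.50 = 54.63 m³/s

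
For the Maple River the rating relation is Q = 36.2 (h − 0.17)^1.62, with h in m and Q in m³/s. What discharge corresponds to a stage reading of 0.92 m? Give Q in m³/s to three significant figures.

Q = 36.2 × (0.92 − 0.17)^1.62 = 36.2 × 0.75^1.62 = 22.71 m³/s

22.7 m³/s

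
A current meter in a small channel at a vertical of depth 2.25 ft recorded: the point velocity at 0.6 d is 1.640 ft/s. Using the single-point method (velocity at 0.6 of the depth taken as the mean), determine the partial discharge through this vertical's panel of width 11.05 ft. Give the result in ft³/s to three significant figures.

40.8 ft³/s

v̄ = v₀.₆ = 1.640 ft/s
q = v̄ × d × w = 1.640 × 2.25 × 11.05 = 40.77 ft³/s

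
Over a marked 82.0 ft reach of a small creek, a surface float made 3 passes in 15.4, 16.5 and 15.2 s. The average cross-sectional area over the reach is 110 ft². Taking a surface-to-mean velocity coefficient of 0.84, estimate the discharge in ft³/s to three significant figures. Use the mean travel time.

t̄ = (15.4 + 16.5 + 15.2) / 3 = 15.7 s
v_surface = L / t̄ = 82.0 / 15.7 = 5.223 ft/s
v_mean = 0.84 × 5.223 = 4.387 ft/s
Q = A × v_mean = 110 × 4.387 = 482.6 ft³/s

483 ft³/s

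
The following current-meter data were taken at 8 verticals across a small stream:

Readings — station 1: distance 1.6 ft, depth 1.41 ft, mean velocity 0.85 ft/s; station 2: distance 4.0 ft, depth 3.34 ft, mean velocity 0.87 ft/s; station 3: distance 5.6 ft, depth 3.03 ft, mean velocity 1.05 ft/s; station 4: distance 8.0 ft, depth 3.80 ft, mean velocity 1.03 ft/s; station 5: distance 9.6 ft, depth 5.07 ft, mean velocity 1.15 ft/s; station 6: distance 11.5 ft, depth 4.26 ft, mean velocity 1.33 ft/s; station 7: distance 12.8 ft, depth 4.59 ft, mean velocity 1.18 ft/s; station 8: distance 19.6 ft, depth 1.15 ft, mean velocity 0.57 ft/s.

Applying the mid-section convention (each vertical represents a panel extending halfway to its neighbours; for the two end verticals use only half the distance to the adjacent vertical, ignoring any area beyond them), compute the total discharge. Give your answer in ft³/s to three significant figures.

64.9 ft³/s

w_1 = (4.0 − 1.6)/2 = 1.2 ft; q_1 = 0.85 × 1.41 × 1.2 = 1.438 ft³/s
w_2 = (5.6 − 1.6)/2 = 2 ft; q_2 = 0.87 × 3.34 × 2 = 5.812 ft³/s
w_3 = (8.0 − 4.0)/2 = 2 ft; q_3 = 1.05 × 3.03 × 2 = 6.363 ft³/s
w_4 = (9.6 − 5.6)/2 = 2 ft; q_4 = 1.03 × 3.80 × 2 = 7.828 ft³/s
w_5 = (11.5 − 8.0)/2 = 1.75 ft; q_5 = 1.15 × 5.07 × 1.75 = 10.20 ft³/s
w_6 = (12.8 − 9.6)/2 = 1.6 ft; q_6 = 1.33 × 4.26 × 1.6 = 9.065 ft³/s
w_7 = (19.6 − 11.5)/2 = 4.05 ft; q_7 = 1.18 × 4.59 × 4.05 = 21.94 ft³/s
w_8 = (19.6 − 12.8)/2 = 3.4 ft; q_8 = 0.57 × 1.15 × 3.4 = 2.229 ft³/s
Q = Σ qᵢ = 64.87 ft³/s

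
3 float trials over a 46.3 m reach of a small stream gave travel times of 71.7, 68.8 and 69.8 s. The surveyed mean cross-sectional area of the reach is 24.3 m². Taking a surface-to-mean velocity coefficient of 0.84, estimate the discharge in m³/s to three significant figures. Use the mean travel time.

t̄ = (71.7 + 68.8 + 69.8) / 3 = 70.1 s
v_surface = L / t̄ = 46.3 / 70.1 = 0.6605 m/s
v_mean = 0.84 × 0.6605 = 0.5548 m/s
Q = A × v_mean = 24.3 × 0.5548 = 13.48 m³/s

13.5 m³/s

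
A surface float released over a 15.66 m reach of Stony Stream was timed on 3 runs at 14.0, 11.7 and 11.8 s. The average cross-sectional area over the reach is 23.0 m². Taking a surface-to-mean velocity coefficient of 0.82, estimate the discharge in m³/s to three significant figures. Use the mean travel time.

23.6 m³/s

t̄ = (14.0 + 11.7 + 11.8) / 3 = 12.5 s
v_surface = L / t̄ = 15.66 / 12.5 = 1.253 m/s
v_mean = 0.82 × 1.253 = 1.027 m/s
Q = A × v_mean = 23.0 × 1.027 = 23.63 m³/s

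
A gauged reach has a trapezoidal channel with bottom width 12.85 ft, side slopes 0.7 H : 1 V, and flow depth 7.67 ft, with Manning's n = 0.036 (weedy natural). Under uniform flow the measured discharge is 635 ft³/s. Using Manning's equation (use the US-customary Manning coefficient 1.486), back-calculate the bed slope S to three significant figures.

A = (b + z·y)·y = (12.85 + 0.7×7.67)×7.67 = 139.7 ft²
P = b + 2y√(1+z²) = 12.85 + 2×7.67×√(1+0.7²) = 31.57 ft
R = A/P = 139.7/31.57 = 4.426 ft
S = (Q·n / (1.486·A·R^(2/3)))² = (635×0.036 / (1.486×139.7×2.696))² = 0.001668

0.00167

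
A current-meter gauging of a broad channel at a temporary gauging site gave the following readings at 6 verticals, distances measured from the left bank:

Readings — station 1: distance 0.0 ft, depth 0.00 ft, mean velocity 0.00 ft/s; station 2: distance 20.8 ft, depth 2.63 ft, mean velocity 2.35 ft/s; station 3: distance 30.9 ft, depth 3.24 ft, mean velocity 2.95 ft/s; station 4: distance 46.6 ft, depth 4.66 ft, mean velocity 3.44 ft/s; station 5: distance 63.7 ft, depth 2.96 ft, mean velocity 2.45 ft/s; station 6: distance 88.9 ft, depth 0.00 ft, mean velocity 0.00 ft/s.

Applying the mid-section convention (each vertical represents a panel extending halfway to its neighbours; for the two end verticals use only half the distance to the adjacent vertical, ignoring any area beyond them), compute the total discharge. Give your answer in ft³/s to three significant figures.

w_2 = (30.9 − 0.0)/2 = 15.45 ft; q_2 = 2.35 × 2.63 × 15.45 = 95.49 ft³/s
w_3 = (46.6 − 20.8)/2 = 12.9 ft; q_3 = 2.95 × 3.24 × 12.9 = 123.3 ft³/s
w_4 = (63.7 − 30.9)/2 = 16.4 ft; q_4 = 3.44 × 4.66 × 16.4 = 262.9 ft³/s
w_5 = (88.9 − 46.6)/2 = 21.15 ft; q_5 = 2.45 × 2.96 × 21.15 = 153.4 ft³/s
Stations 1, 6 contribute zero (depth or velocity is 0).
Q = Σ qᵢ = 635.1 ft³/s

635 ft³/s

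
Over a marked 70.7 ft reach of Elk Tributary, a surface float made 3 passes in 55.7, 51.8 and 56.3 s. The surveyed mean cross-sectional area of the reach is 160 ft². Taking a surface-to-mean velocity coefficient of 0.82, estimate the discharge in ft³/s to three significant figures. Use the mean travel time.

t̄ = (55.7 + 51.8 + 56.3) / 3 = 54.6 s
v_surface = L / t̄ = 70.7 / 54.6 = 1.295 ft/s
v_mean = 0.82 × 1.295 = 1.062 ft/s
Q = A × v_mean = 160 × 1.062 = 169.9 ft³/s

170 ft³/s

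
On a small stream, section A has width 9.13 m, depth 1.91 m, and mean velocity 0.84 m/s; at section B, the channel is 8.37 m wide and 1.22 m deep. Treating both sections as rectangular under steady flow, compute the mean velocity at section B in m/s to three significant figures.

Q = A₁V₁ = (9.13×1.91) × 0.84 = 14.65 m³/s
A₂ = 8.37 × 1.22 = 10.21 m²
V₂ = Q/A₂ = 14.65/10.21 = 1.434 m/s

1.43 m/s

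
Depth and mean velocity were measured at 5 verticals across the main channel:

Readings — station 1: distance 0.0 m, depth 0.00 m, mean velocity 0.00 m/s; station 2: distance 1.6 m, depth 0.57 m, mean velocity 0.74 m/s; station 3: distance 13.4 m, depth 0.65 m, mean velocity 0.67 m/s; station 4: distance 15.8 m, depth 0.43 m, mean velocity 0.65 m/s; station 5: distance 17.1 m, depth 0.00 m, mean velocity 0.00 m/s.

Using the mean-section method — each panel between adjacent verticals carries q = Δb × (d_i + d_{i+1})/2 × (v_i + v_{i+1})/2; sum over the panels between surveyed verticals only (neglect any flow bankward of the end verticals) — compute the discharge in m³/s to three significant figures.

Panel 1-2: Δb = 1.6 m, d̄ = (0.00+0.57)/2 = 0.285, v̄ = (0.00+0.74)/2 = 0.37 → q = 1.6×0.285×0.37 = 0.1687 m³/s
Panel 2-3: Δb = 11.8 m, d̄ = (0.57+0.65)/2 = 0.61, v̄ = (0.74+0.67)/2 = 0.705 → q = 11.8×0.61×0.705 = 5.075 m³/s
Panel 3-4: Δb = 2.4 m, d̄ = (0.65+0.43)/2 = 0.54, v̄ = (0.67+0.65)/2 = 0.66 → q = 2.4×0.54×0.66 = 0.8554 m³/s
Panel 4-5: Δb = 1.3 m, d̄ = (0.43+0.00)/2 = 0.215, v̄ = (0.65+0.00)/2 = 0.325 → q = 1.3×0.215×0.325 = 0.09084 m³/s
Q = Σ q = 6.190 m³/s

6.19 m³/s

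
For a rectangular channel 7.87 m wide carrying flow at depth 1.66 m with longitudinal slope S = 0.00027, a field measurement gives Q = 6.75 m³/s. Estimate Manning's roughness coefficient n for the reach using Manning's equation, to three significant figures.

A = b·y = 7.87 × 1.66 = 13.06 m²
P = b + 2y = 7.87 + 2×1.66 = 11.19 m
R = A/P = 13.06/11.19 = 1.167 m
n = (1/Q)·A·R^(2/3)·S^(1/2) = (1/6.75) × 13.06 × 1.109 × 0.01643 = 0.03526

0.0353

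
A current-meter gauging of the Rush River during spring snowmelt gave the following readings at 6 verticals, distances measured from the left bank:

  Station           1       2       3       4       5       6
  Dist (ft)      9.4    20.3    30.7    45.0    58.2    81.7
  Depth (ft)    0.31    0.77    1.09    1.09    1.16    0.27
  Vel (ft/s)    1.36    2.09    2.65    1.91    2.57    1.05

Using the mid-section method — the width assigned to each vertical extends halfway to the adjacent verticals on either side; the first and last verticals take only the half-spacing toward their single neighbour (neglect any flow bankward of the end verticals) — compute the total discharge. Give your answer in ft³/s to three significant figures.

w_1 = (20.3 − 9.4)/2 = 5.45 ft; q_1 = 1.36 × 0.31 × 5.45 = 2.298 ft³/s
w_2 = (30.7 − 9.4)/2 = 10.65 ft; q_2 = 2.09 × 0.77 × 10.65 = 17.14 ft³/s
w_3 = (45.0 − 20.3)/2 = 12.35 ft; q_3 = 2.65 × 1.09 × 12.35 = 35.67 ft³/s
w_4 = (58.2 − 30.7)/2 = 13.75 ft; q_4 = 1.91 × 1.09 × 13.75 = 28.63 ft³/s
w_5 = (81.7 − 45.0)/2 = 18.35 ft; q_5 = 2.57 × 1.16 × 18.35 = 54.71 ft³/s
w_6 = (81.7 − 58.2)/2 = 11.75 ft; q_6 = 1.05 × 0.27 × 11.75 = 3.331 ft³/s
Q = Σ qᵢ = 141.8 ft³/s

142 ft³/s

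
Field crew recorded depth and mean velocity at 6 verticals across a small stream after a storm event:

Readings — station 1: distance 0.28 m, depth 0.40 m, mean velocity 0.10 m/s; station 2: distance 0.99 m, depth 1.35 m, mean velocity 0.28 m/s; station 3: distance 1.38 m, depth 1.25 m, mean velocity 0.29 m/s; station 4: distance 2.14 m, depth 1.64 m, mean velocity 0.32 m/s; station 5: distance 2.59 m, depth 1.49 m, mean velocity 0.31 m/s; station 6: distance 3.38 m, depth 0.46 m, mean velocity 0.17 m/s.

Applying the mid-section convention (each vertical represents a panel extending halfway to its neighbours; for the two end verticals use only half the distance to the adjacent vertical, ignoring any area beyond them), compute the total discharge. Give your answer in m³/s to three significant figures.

1.07 m³/s

w_1 = (0.99 − 0.28)/2 = 0.355 m; q_1 = 0.10 × 0.40 × 0.355 = 0.01420 m³/s
w_2 = (1.38 − 0.28)/2 = 0.55 m; q_2 = 0.28 × 1.35 × 0.55 = 0.2079 m³/s
w_3 = (2.14 − 0.99)/2 = 0.575 m; q_3 = 0.29 × 1.25 × 0.575 = 0.2084 m³/s
w_4 = (2.59 − 1.38)/2 = 0.605 m; q_4 = 0.32 × 1.64 × 0.605 = 0.3175 m³/s
w_5 = (3.38 − 2.14)/2 = 0.62 m; q_5 = 0.31 × 1.49 × 0.62 = 0.2864 m³/s
w_6 = (3.38 − 2.59)/2 = 0.395 m; q_6 = 0.17 × 0.46 × 0.395 = 0.03089 m³/s
Q = Σ qᵢ = 1.065 m³/s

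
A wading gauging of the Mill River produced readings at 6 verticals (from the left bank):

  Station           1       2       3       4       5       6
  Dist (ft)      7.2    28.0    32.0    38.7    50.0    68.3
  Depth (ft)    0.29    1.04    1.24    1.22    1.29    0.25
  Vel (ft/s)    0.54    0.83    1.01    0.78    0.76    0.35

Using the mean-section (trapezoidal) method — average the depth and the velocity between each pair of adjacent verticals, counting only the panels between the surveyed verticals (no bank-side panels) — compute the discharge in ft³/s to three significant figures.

39.8 ft³/s

Panel 1-2: Δb = 20.8 ft, d̄ = (0.29+1.04)/2 = 0.665, v̄ = (0.54+0.83)/2 = 0.685 → q = 20.8×0.665×0.685 = 9.475 ft³/s
Panel 2-3: Δb = 4 ft, d̄ = (1.04+1.24)/2 = 1.14, v̄ = (0.83+1.01)/2 = 0.92 → q = 4×1.14×0.92 = 4.195 ft³/s
Panel 3-4: Δb = 6.7 ft, d̄ = (1.24+1.22)/2 = 1.23, v̄ = (1.01+0.78)/2 = 0.895 → q = 6.7×1.23×0.895 = 7.376 ft³/s
Panel 4-5: Δb = 11.3 ft, d̄ = (1.22+1.29)/2 = 1.255, v̄ = (0.78+0.76)/2 = 0.77 → q = 11.3×1.255×0.77 = 10.92 ft³/s
Panel 5-6: Δb = 18.3 ft, d̄ = (1.29+0.25)/2 = 0.77, v̄ = (0.76+0.35)/2 = 0.555 → q = 18.3×0.77×0.555 = 7.821 ft³/s
Q = Σ q = 39.79 ft³/s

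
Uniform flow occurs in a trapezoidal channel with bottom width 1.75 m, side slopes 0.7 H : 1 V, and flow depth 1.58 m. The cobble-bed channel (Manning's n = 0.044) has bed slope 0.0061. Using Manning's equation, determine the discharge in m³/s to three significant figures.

A = (b + z·y)·y = (1.75 + 0.7×1.58)×1.58 = 4.512 m²
P = b + 2y√(1+z²) = 1.75 + 2×1.58×√(1+0.7²) = 5.607 m
R = A/P = 4.512/5.607 = 0.8048 m
Q = (1/n)·A·R^(2/3)·S^(1/2) = (1/0.044) × 4.512 × 0.8048^(2/3) × 0.0061^(1/2) = 6.930 m³/s

6.93 m³/s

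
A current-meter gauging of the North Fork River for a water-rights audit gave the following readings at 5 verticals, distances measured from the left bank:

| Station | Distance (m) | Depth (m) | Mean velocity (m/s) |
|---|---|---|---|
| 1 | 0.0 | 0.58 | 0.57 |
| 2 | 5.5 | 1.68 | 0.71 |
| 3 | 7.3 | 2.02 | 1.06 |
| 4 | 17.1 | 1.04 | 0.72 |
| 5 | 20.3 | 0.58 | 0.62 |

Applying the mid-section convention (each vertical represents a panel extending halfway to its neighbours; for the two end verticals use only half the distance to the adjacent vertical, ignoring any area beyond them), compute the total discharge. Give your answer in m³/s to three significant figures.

23.1 m³/s

w_1 = (5.5 − 0.0)/2 = 2.75 m; q_1 = 0.57 × 0.58 × 2.75 = 0.9092 m³/s
w_2 = (7.3 − 0.0)/2 = 3.65 m; q_2 = 0.71 × 1.68 × 3.65 = 4.354 m³/s
w_3 = (17.1 − 5.5)/2 = 5.8 m; q_3 = 1.06 × 2.02 × 5.8 = 12.42 m³/s
w_4 = (20.3 − 7.3)/2 = 6.5 m; q_4 = 0.72 × 1.04 × 6.5 = 4.867 m³/s
w_5 = (20.3 − 17.1)/2 = 1.6 m; q_5 = 0.62 × 0.58 × 1.6 = 0.5754 m³/s
Q = Σ qᵢ = 23.12 m³/s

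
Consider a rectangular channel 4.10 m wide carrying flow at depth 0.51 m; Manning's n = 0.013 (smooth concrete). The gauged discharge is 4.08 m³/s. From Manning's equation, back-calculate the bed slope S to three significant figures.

A = b·y = 4.10 × 0.51 = 2.091 m²
P = b + 2y = 4.10 + 2×0.51 = 5.120 m
R = A/P = 2.091/5.120 = 0.4084 m
S = (Q·n / (1·A·R^(2/3)))² = (4.08×0.013 / (1×2.091×0.5505))² = 0.002124

0.00212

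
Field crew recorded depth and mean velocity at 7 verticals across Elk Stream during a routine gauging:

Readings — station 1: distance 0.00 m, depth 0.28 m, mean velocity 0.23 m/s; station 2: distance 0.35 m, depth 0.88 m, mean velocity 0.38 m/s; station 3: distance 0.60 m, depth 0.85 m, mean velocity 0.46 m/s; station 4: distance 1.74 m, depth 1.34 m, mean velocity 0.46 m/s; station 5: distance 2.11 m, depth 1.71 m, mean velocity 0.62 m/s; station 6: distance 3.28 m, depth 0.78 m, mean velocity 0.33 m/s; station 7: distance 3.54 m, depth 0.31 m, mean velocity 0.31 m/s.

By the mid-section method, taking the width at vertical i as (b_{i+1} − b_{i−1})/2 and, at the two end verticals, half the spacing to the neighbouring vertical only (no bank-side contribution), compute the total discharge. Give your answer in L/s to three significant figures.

1860 L/s

w_1 = (0.35 − 0.00)/2 = 0.175 m; q_1 = 0.23 × 0.28 × 0.175 = 0.01127 m³/s
w_2 = (0.60 − 0.00)/2 = 0.3 m; q_2 = 0.38 × 0.88 × 0.3 = 0.1003 m³/s
w_3 = (1.74 − 0.35)/2 = 0.695 m; q_3 = 0.46 × 0.85 × 0.695 = 0.2717 m³/s
w_4 = (2.11 − 0.60)/2 = 0.755 m; q_4 = 0.46 × 1.34 × 0.755 = 0.4654 m³/s
w_5 = (3.28 − 1.74)/2 = 0.77 m; q_5 = 0.62 × 1.71 × 0.77 = 0.8164 m³/s
w_6 = (3.54 − 2.11)/2 = 0.715 m; q_6 = 0.33 × 0.78 × 0.715 = 0.1840 m³/s
w_7 = (3.54 − 3.28)/2 = 0.13 m; q_7 = 0.31 × 0.31 × 0.13 = 0.01249 m³/s
Q = Σ qᵢ = 1.862 m³/s
= 1.862 × 1000 = 1862 L/s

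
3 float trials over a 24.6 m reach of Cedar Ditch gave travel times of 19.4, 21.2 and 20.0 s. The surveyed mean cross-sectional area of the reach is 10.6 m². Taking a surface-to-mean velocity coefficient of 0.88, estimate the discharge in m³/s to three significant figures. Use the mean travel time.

11.4 m³/s

t̄ = (19.4 + 21.2 + 20.0) / 3 = 20.2 s
v_surface = L / t̄ = 24.6 / 20.2 = 1.218 m/s
v_mean = 0.88 × 1.218 = 1.072 m/s
Q = A × v_mean = 10.6 × 1.072 = 11.36 m³/s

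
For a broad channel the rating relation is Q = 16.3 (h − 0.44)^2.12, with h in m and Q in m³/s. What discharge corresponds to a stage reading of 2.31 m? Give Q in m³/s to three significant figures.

61.4 m³/s

Q = 16.3 × (2.31 − 0.44)^2.12 = 16.3 × 1.87^2.12 = 61.45 m³/s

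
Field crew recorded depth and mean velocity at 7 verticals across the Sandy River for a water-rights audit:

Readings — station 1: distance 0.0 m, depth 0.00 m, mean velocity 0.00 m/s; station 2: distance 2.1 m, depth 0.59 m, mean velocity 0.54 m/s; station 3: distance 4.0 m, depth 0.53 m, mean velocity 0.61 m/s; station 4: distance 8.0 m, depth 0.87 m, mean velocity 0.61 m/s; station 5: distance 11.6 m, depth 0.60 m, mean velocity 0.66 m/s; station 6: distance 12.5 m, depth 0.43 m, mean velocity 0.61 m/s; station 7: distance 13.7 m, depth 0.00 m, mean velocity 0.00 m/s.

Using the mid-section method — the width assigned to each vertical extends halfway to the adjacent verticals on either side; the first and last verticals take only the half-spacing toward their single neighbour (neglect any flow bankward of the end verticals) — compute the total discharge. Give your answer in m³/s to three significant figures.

4.77 m³/s

w_2 = (4.0 − 0.0)/2 = 2 m; q_2 = 0.54 × 0.59 × 2 = 0.6372 m³/s
w_3 = (8.0 − 2.1)/2 = 2.95 m; q_3 = 0.61 × 0.53 × 2.95 = 0.9537 m³/s
w_4 = (11.6 − 4.0)/2 = 3.8 m; q_4 = 0.61 × 0.87 × 3.8 = 2.017 m³/s
w_5 = (12.5 − 8.0)/2 = 2.25 m; q_5 = 0.66 × 0.60 × 2.25 = 0.8910 m³/s
w_6 = (13.7 − 11.6)/2 = 1.05 m; q_6 = 0.61 × 0.43 × 1.05 = 0.2754 m³/s
Stations 1, 7 contribute zero (depth or velocity is 0).
Q = Σ qᵢ = 4.774 m³/s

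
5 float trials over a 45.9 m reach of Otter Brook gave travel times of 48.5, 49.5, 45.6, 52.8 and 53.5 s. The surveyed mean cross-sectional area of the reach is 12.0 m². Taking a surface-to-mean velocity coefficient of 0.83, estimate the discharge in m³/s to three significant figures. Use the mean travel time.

9.15 m³/s

t̄ = (48.5 + 49.5 + 45.6 + 52.8 + 53.5) / 5 = 49.98 s
v_surface = L / t̄ = 45.9 / 49.98 = 0.9184 m/s
v_mean = 0.83 × 0.9184 = 0.7622 m/s
Q = A × v_mean = 12.0 × 0.7622 = 9.147 m³/s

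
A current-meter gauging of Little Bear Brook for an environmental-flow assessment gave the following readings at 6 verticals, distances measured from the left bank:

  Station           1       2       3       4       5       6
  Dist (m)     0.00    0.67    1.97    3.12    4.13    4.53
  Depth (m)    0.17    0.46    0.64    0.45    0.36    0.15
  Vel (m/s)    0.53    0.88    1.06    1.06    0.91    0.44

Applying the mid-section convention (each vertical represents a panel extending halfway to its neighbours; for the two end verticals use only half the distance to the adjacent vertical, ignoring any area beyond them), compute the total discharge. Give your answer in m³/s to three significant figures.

w_1 = (0.67 − 0.00)/2 = 0.335 m; q_1 = 0.53 × 0.17 × 0.335 = 0.03018 m³/s
w_2 = (1.97 − 0.00)/2 = 0.985 m; q_2 = 0.88 × 0.46 × 0.985 = 0.3987 m³/s
w_3 = (3.12 − 0.67)/2 = 1.225 m; q_3 = 1.06 × 0.64 × 1.225 = 0.8310 m³/s
w_4 = (4.13 − 1.97)/2 = 1.08 m; q_4 = 1.06 × 0.45 × 1.08 = 0.5152 m³/s
w_5 = (4.53 − 3.12)/2 = 0.705 m; q_5 = 0.91 × 0.36 × 0.705 = 0.2310 m³/s
w_6 = (4.53 − 4.13)/2 = 0.2 m; q_6 = 0.44 × 0.15 × 0.2 = 0.01320 m³/s
Q = Σ qᵢ = 2.019 m³/s

2.02 m³/s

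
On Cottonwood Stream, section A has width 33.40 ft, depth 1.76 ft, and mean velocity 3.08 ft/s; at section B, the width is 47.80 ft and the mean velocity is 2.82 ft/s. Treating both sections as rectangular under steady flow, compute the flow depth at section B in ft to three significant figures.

Q = A₁V₁ = (33.40×1.76) × 3.08 = 181.1 ft³/s
d₂ = Q/(b₂ V₂) = 181.1/(47.80×2.82) = 1.343 ft

1.34 ft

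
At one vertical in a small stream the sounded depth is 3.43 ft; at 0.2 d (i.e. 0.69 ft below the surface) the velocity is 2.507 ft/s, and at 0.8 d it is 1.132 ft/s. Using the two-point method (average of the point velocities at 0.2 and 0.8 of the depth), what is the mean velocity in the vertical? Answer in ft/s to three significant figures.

1.82 ft/s

v̄ = (2.507 + 1.132) / 2 = 1.820 ft/s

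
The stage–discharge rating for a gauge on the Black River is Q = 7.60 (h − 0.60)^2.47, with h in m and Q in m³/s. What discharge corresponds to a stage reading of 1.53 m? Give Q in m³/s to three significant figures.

Q = 7.60 × (1.53 − 0.60)^2.47 = 7.60 × 0.93^2.47 = 6.353 m³/s

6.35 m³/s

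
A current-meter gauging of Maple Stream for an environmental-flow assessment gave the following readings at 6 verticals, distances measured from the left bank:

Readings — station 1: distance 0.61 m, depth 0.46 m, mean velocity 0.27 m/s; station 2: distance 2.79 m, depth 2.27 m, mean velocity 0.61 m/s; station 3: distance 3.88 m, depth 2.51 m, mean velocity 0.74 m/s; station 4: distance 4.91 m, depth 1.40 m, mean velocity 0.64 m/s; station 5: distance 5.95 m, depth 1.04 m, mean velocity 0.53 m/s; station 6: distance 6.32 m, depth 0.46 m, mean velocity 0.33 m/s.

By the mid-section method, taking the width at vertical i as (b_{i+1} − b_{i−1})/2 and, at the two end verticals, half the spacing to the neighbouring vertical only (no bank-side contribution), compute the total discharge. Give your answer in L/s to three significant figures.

w_1 = (2.79 − 0.61)/2 = 1.09 m; q_1 = 0.27 × 0.46 × 1.09 = 0.1354 m³/s
w_2 = (3.88 − 0.61)/2 = 1.635 m; q_2 = 0.61 × 2.27 × 1.635 = 2.264 m³/s
w_3 = (4.91 − 2.79)/2 = 1.06 m; q_3 = 0.74 × 2.51 × 1.06 = 1.969 m³/s
w_4 = (5.95 − 3.88)/2 = 1.035 m; q_4 = 0.64 × 1.40 × 1.035 = 0.9274 m³/s
w_5 = (6.32 − 4.91)/2 = 0.705 m; q_5 = 0.53 × 1.04 × 0.705 = 0.3886 m³/s
w_6 = (6.32 − 5.95)/2 = 0.185 m; q_6 = 0.33 × 0.46 × 0.185 = 0.02808 m³/s
Q = Σ qᵢ = 5.712 m³/s
= 5.712 × 1000 = 5712 L/s

5710 L/s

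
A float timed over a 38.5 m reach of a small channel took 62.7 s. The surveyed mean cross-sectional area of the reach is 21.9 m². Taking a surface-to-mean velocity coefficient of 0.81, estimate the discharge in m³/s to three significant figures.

10.9 m³/s

v_surface = L / t̄ = 38.5 / 62.7 = 0.6140 m/s
v_mean = 0.81 × 0.6140 = 0.4974 m/s
Q = A × v_mean = 21.9 × 0.4974 = 10.89 m³/s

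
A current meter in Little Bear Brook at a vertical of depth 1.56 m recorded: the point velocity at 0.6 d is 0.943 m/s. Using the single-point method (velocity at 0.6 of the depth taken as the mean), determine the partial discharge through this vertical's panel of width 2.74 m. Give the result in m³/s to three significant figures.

v̄ = v₀.₆ = 0.943 m/s
q = v̄ × d × w = 0.9430 × 1.56 × 2.74 = 4.031 m³/s

4.03 m³/s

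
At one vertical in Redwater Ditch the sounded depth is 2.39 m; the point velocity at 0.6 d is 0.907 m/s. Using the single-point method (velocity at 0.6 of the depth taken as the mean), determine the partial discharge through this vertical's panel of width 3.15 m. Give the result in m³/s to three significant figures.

v̄ = v₀.₆ = 0.907 m/s
q = v̄ × d × w = 0.9070 × 2.39 × 3.15 = 6.828 m³/s

6.83 m³/s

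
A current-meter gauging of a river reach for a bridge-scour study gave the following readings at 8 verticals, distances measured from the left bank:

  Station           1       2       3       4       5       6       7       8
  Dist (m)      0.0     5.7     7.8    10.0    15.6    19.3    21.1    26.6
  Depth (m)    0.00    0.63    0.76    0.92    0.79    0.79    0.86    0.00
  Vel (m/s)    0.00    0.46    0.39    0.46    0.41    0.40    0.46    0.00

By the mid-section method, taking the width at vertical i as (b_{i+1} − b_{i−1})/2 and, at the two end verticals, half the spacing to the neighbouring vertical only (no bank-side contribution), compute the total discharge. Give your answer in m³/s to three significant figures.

7.24 m³/s

w_2 = (7.8 − 0.0)/2 = 3.9 m; q_2 = 0.46 × 0.63 × 3.9 = 1.130 m³/s
w_3 = (10.0 − 5.7)/2 = 2.15 m; q_3 = 0.39 × 0.76 × 2.15 = 0.6373 m³/s
w_4 = (15.6 − 7.8)/2 = 3.9 m; q_4 = 0.46 × 0.92 × 3.9 = 1.650 m³/s
w_5 = (19.3 − 10.0)/2 = 4.65 m; q_5 = 0.41 × 0.79 × 4.65 = 1.506 m³/s
w_6 = (21.1 − 15.6)/2 = 2.75 m; q_6 = 0.40 × 0.79 × 2.75 = 0.8690 m³/s
w_7 = (26.6 − 19.3)/2 = 3.65 m; q_7 = 0.46 × 0.86 × 3.65 = 1.444 m³/s
Stations 1, 8 contribute zero (depth or velocity is 0).
Q = Σ qᵢ = 7.237 m³/s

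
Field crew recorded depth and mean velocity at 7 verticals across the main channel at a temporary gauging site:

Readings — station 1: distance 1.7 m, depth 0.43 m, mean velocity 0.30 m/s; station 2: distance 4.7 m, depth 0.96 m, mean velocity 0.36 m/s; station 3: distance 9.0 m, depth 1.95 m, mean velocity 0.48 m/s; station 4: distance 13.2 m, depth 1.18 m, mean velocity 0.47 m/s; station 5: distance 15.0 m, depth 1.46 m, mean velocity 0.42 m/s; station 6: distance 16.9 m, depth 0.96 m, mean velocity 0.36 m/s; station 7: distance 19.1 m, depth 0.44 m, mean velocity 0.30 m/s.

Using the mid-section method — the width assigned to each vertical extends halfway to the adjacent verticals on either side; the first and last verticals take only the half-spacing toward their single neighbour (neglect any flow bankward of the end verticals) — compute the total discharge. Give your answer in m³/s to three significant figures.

w_1 = (4.7 − 1.7)/2 = 1.5 m; q_1 = 0.30 × 0.43 × 1.5 = 0.1935 m³/s
w_2 = (9.0 − 1.7)/2 = 3.65 m; q_2 = 0.36 × 0.96 × 3.65 = 1.261 m³/s
w_3 = (13.2 − 4.7)/2 = 4.25 m; q_3 = 0.48 × 1.95 × 4.25 = 3.978 m³/s
w_4 = (15.0 − 9.0)/2 = 3 m; q_4 = 0.47 × 1.18 × 3 = 1.664 m³/s
w_5 = (16.9 − 13.2)/2 = 1.85 m; q_5 = 0.42 × 1.46 × 1.85 = 1.134 m³/s
w_6 = (19.1 − 15.0)/2 = 2.05 m; q_6 = 0.36 × 0.96 × 2.05 = 0.7085 m³/s
w_7 = (19.1 − 16.9)/2 = 1.1 m; q_7 = 0.30 × 0.44 × 1.1 = 0.1452 m³/s
Q = Σ qᵢ = 9.085 m³/s

9.08 m³/s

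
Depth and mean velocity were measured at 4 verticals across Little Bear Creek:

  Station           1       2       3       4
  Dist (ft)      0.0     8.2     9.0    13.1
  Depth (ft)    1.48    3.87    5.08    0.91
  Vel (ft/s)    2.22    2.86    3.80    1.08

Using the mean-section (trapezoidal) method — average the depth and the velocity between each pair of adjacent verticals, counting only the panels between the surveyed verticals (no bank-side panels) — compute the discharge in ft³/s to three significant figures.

97.6 ft³/s

Panel 1-2: Δb = 8.2 ft, d̄ = (1.48+3.87)/2 = 2.675, v̄ = (2.22+2.86)/2 = 2.54 → q = 8.2×2.675×2.54 = 55.71 ft³/s
Panel 2-3: Δb = 0.8 ft, d̄ = (3.87+5.08)/2 = 4.475, v̄ = (2.86+3.80)/2 = 3.33 → q = 0.8×4.475×3.33 = 11.92 ft³/s
Panel 3-4: Δb = 4.1 ft, d̄ = (5.08+0.91)/2 = 2.995, v̄ = (3.80+1.08)/2 = 2.44 → q = 4.1×2.995×2.44 = 29.96 ft³/s
Q = Σ q = 97.60 ft³/s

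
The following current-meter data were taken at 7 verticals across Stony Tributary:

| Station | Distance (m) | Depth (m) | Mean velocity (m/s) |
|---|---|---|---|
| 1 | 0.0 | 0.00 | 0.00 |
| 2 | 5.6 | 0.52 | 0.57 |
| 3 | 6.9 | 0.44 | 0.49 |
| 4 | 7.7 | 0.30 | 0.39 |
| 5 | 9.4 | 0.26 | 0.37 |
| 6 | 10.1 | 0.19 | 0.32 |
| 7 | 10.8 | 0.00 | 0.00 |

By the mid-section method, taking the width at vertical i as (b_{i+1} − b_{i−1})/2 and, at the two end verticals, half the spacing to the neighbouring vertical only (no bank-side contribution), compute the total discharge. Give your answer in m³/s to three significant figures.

w_2 = (6.9 − 0.0)/2 = 3.45 m; q_2 = 0.57 × 0.52 × 3.45 = 1.023 m³/s
w_3 = (7.7 − 5.6)/2 = 1.05 m; q_3 = 0.49 × 0.44 × 1.05 = 0.2264 m³/s
w_4 = (9.4 − 6.9)/2 = 1.25 m; q_4 = 0.39 × 0.30 × 1.25 = 0.1463 m³/s
w_5 = (10.1 − 7.7)/2 = 1.2 m; q_5 = 0.37 × 0.26 × 1.2 = 0.1154 m³/s
w_6 = (10.8 − 9.4)/2 = 0.7 m; q_6 = 0.32 × 0.19 × 0.7 = 0.04256 m³/s
Stations 1, 7 contribute zero (depth or velocity is 0).
Q = Σ qᵢ = 1.553 m³/s

1.55 m³/s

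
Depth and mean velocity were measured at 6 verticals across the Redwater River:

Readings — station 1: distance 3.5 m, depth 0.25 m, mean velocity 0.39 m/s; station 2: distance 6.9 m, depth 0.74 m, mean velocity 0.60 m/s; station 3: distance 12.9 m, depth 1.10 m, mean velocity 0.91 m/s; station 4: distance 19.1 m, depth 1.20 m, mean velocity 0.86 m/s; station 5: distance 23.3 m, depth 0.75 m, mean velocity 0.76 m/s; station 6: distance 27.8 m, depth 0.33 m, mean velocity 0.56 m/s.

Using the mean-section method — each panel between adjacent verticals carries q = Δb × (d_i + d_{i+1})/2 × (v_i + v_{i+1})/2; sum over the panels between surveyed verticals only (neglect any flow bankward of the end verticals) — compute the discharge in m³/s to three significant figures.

Panel 1-2: Δb = 3.4 m, d̄ = (0.25+0.74)/2 = 0.495, v̄ = (0.39+0.60)/2 = 0.495 → q = 3.4×0.495×0.495 = 0.8331 m³/s
Panel 2-3: Δb = 6 m, d̄ = (0.74+1.10)/2 = 0.92, v̄ = (0.60+0.91)/2 = 0.755 → q = 6×0.92×0.755 = 4.168 m³/s
Panel 3-4: Δb = 6.2 m, d̄ = (1.10+1.20)/2 = 1.15, v̄ = (0.91+0.86)/2 = 0.885 → q = 6.2×1.15×0.885 = 6.310 m³/s
Panel 4-5: Δb = 4.2 m, d̄ = (1.20+0.75)/2 = 0.975, v̄ = (0.86+0.76)/2 = 0.81 → q = 4.2×0.975×0.81 = 3.317 m³/s
Panel 5-6: Δb = 4.5 m, d̄ = (0.75+0.33)/2 = 0.54, v̄ = (0.76+0.56)/2 = 0.66 → q = 4.5×0.54×0.66 = 1.604 m³/s
Q = Σ q = 16.23 m³/s

16.2 m³/s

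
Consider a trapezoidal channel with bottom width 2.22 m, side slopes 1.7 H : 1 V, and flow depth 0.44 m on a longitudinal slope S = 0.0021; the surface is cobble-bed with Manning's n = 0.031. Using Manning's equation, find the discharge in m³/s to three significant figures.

0.922 m³/s

A = (b + z·y)·y = (2.22 + 1.7×0.44)×0.44 = 1.306 m²
P = b + 2y√(1+z²) = 2.22 + 2×0.44×√(1+1.7²) = 3.956 m
R = A/P = 1.306/3.956 = 0.3301 m
Q = (1/n)·A·R^(2/3)·S^(1/2) = (1/0.031) × 1.306 × 0.3301^(2/3) × 0.0021^(1/2) = 0.9221 m³/s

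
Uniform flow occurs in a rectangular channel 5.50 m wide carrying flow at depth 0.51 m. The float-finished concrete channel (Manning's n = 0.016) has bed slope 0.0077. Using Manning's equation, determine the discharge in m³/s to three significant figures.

8.77 m³/s

A = b·y = 5.50 × 0.51 = 2.805 m²
P = b + 2y = 5.50 + 2×0.51 = 6.520 m
R = A/P = 2.805/6.520 = 0.4302 m
Q = (1/n)·A·R^(2/3)·S^(1/2) = (1/0.016) × 2.805 × 0.4302^(2/3) × 0.0077^(1/2) = 8.767 m³/s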